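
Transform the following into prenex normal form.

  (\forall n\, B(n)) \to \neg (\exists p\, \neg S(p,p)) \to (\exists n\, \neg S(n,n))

First replace A → B with ¬A ∨ B.
  \neg (\forall n\, B(n)) \lor \neg \neg (\exists p\, \neg S(p,p)) \lor (\exists n\, \neg S(n,n))
Drive negations inward (¬∀x A ≡ ∃x ¬A, ¬∃x A ≡ ∀x ¬A, De Morgan for ∧/∨):
  (\exists n\, \neg B(n)) \lor (\exists p\, \neg S(p,p)) \lor (\exists n\, \neg S(n,n))
Give each quantifier a distinct variable: n↦q.
  (\exists n\, \neg B(n)) \lor (\exists p\, \neg S(p,p)) \lor (\exists q\, \neg S(q,q))
Pull the quantifiers to the front (each side's bound variable is not free in the other side):
  \exists n\, \exists p\, \exists q\, (\neg B(n) \lor \neg S(p,p) \lor \neg S(q,q))

\exists n\, \exists p\, \exists q\, (\neg B(n) \lor \neg S(p,p) \lor \neg S(q,q))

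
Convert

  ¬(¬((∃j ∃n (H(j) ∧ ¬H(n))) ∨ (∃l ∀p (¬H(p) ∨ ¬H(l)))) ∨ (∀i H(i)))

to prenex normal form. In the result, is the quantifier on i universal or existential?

existential

Push ¬ through the quantifiers and connectives to reach negation normal form:
  ((∃j ∃n (H(j) ∧ ¬H(n))) ∨ (∃l ∀p (¬H(p) ∨ ¬H(l)))) ∧ (∃i ¬H(i))
Extract every quantifier outward, since the variables are now distinct and don't occur free across branches:
  ∃j ∃n ∃l ∀p ∃i ((H(j) ∧ ¬H(n) ∨ ¬H(p) ∨ ¬H(l)) ∧ ¬H(i))
The quantifier ∀i sits under an odd number of negations, so it flips to ∃i.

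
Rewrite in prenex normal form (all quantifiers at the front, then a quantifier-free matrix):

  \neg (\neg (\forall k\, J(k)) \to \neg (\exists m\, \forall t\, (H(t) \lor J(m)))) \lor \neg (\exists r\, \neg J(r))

\exists k\, \exists m\, \forall t\, \forall r\, (\neg J(k) \land (H(t) \lor J(m)) \lor J(r))

First replace A → B with ¬A ∨ B.
  \neg (\neg \neg (\forall k\, J(k)) \lor \neg (\exists m\, \forall t\, (H(t) \lor J(m)))) \lor \neg (\exists r\, \neg J(r))
Drive negations inward (¬∀x A ≡ ∃x ¬A, ¬∃x A ≡ ∀x ¬A, De Morgan for ∧/∨):
  (\exists k\, \neg J(k)) \land (\exists m\, \forall t\, (H(t) \lor J(m))) \lor (\forall r\, J(r))
All bound variables are already distinct, so no renaming is needed.
Extract every quantifier outward, since the variables are now distinct and don't occur free across branches:
  \exists k\, \exists m\, \forall t\, \forall r\, (\neg J(k) \land (H(t) \lor J(m)) \lor J(r))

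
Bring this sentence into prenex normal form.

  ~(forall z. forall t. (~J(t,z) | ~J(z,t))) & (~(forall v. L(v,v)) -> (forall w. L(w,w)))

Eliminate → and ↔ using ¬ and ∨.
  ~(forall z. forall t. (~J(t,z) | ~J(z,t))) & (~~(forall v. L(v,v)) | (forall w. L(w,w)))
Move each ¬ inward, flipping quantifiers it crosses:
  (exists z. exists t. (J(t,z) & J(z,t))) & ((forall v. L(v,v)) | (forall w. L(w,w)))
All bound variables are already distinct, so no renaming is needed.
Finally move all quantifiers to the prefix:
  exists z. exists t. forall v. forall w. (J(t,z) & J(z,t) & (L(v,v) | L(w,w)))

exists z. exists t. forall v. forall w. (J(t,z) & J(z,t) & (L(v,v) | L(w,w)))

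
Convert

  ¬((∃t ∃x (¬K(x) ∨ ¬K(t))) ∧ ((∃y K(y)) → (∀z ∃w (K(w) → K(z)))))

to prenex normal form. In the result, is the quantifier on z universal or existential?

existential

Eliminate → and ↔ using ¬ and ∨.
  ¬((∃t ∃x (¬K(x) ∨ ¬K(t))) ∧ (¬(∃y K(y)) ∨ (∀z ∃w (¬K(w) ∨ K(z)))))
Drive negations inward (¬∀x A ≡ ∃x ¬A, ¬∃x A ≡ ∀x ¬A, De Morgan for ∧/∨):
  (∀t ∀x (K(x) ∧ K(t))) ∨ (∃y K(y)) ∧ (∃z ∀w (K(w) ∧ ¬K(z)))
All bound variables are already distinct, so no renaming is needed.
Extract every quantifier outward, since the variables are now distinct and don't occur free across branches:
  ∀t ∀x ∃y ∃z ∀w (K(x) ∧ K(t) ∨ K(y) ∧ K(w) ∧ ¬K(z))
The quantifier ∀z sits under an odd number of negations (counting the antecedent side of each →), so it flips to ∃z.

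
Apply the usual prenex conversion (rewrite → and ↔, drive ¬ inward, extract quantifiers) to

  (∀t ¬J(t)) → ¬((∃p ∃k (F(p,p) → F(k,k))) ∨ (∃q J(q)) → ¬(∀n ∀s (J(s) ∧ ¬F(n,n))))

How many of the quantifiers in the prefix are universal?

Rewrite implications/biconditionals: A → B as ¬A ∨ B.
  ¬(∀t ¬J(t)) ∨ ¬(¬((∃p ∃k (¬F(p,p) ∨ F(k,k))) ∨ (∃q J(q))) ∨ ¬(∀n ∀s (J(s) ∧ ¬F(n,n))))
Drive negations inward (¬∀x A ≡ ∃x ¬A, ¬∃x A ≡ ∀x ¬A, De Morgan for ∧/∨):
  (∃t J(t)) ∨ ((∃p ∃k (¬F(p,p) ∨ F(k,k))) ∨ (∃q J(q))) ∧ (∀n ∀s (J(s) ∧ ¬F(n,n)))
All bound variables are already distinct, so no renaming is needed.
Pull the quantifiers to the front (each side's bound variable is not free in the other side):
  ∃t ∃p ∃k ∃q ∀n ∀s (J(t) ∨ (¬F(p,p) ∨ F(k,k) ∨ J(q)) ∧ J(s) ∧ ¬F(n,n))
The prefix is ∃t ∃p ∃k ∃q ∀n ∀s: 2 universal, 4 existential.

2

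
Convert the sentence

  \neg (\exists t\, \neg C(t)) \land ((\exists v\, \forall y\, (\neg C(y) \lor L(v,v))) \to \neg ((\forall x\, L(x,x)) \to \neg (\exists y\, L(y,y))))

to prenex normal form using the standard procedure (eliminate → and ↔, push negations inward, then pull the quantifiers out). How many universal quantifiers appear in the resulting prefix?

First replace A → B with ¬A ∨ B.
  \neg (\exists t\, \neg C(t)) \land (\neg (\exists v\, \forall y\, (\neg C(y) \lor L(v,v))) \lor \neg (\neg (\forall x\, L(x,x)) \lor \neg (\exists y\, L(y,y))))
Drive negations inward (¬∀x A ≡ ∃x ¬A, ¬∃x A ≡ ∀x ¬A, De Morgan for ∧/∨):
  (\forall t\, C(t)) \land ((\forall v\, \exists y\, (C(y) \land \neg L(v,v))) \lor (\forall x\, L(x,x)) \land (\exists y\, L(y,y)))
Standardize variables apart so no two quantifiers bind the same name: y↦u1.
  (\forall t\, C(t)) \land ((\forall v\, \exists y\, (C(y) \land \neg L(v,v))) \lor (\forall x\, L(x,x)) \land (\exists u1\, L(u1,u1)))
Finally move all quantifiers to the prefix:
  \forall t\, \forall v\, \exists y\, \forall x\, \exists u1\, (C(t) \land (C(y) \land \neg L(v,v) \lor L(x,x) \land L(u1,u1)))
The prefix is \forall t \forall v \exists y \forall x \exists u1: 3 universal, 2 existential.

3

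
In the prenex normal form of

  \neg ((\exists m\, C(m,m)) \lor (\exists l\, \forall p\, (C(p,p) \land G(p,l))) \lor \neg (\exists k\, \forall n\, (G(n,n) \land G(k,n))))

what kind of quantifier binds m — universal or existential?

Drive negations inward (¬∀x A ≡ ∃x ¬A, ¬∃x A ≡ ∀x ¬A, De Morgan for ∧/∨):
  (\forall m\, \neg C(m,m)) \land (\forall l\, \exists p\, (\neg C(p,p) \lor \neg G(p,l))) \land (\exists k\, \forall n\, (G(n,n) \land G(k,n)))
All bound variables are already distinct, so no renaming is needed.
Finally move all quantifiers to the prefix:
  \forall m\, \forall l\, \exists p\, \exists k\, \forall n\, (\neg C(m,m) \land (\neg C(p,p) \lor \neg G(p,l)) \land G(n,n) \land G(k,n))
The quantifier \exists m sits under an odd number of negations, so it flips to \forall m.

universal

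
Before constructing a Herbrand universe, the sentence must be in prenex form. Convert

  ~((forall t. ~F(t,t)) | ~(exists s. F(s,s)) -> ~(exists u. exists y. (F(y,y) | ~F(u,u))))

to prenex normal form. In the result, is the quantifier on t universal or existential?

universal

First replace A → B with ¬A ∨ B.
  ~(~((forall t. ~F(t,t)) | ~(exists s. F(s,s))) | ~(exists u. exists y. (F(y,y) | ~F(u,u))))
Drive negations inward (¬∀x A ≡ ∃x ¬A, ¬∃x A ≡ ∀x ¬A, De Morgan for ∧/∨):
  ((forall t. ~F(t,t)) | (forall s. ~F(s,s))) & (exists u. exists y. (F(y,y) | ~F(u,u)))
All bound variables are already distinct, so no renaming is needed.
Extract every quantifier outward, since the variables are now distinct and don't occur free across branches:
  forall t. forall s. exists u. exists y. ((~F(t,t) | ~F(s,s)) & (F(y,y) | ~F(u,u)))
The quantifier forall t sits under an even number of negations (counting the antecedent side of each →), so it remains universal.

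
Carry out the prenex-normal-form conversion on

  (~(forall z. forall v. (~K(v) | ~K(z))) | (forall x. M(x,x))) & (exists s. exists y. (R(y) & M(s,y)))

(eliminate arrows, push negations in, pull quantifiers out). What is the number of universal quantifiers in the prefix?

1

Move each ¬ inward, flipping quantifiers it crosses:
  ((exists z. exists v. (K(v) & K(z))) | (forall x. M(x,x))) & (exists s. exists y. (R(y) & M(s,y)))
Pull the quantifiers to the front (each side's bound variable is not free in the other side):
  exists z. exists v. forall x. exists s. exists y. ((K(v) & K(z) | M(x,x)) & R(y) & M(s,y))
The prefix is exists z exists v forall x exists s exists y: 1 universal, 4 existential.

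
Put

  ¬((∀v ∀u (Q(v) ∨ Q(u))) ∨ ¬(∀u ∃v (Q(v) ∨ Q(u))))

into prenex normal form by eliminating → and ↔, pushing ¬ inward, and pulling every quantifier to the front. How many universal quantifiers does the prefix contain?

Move each ¬ inward, flipping quantifiers it crosses:
  (∃v ∃u (¬Q(v) ∧ ¬Q(u))) ∧ (∀u ∃v (Q(v) ∨ Q(u)))
Standardize variables apart so no two quantifiers bind the same name: u↦c, v↦v1.
  (∃v ∃u (¬Q(v) ∧ ¬Q(u))) ∧ (∀c ∃v1 (Q(v1) ∨ Q(c)))
Finally move all quantifiers to the prefix:
  ∃v ∃u ∀c ∃v1 (¬Q(v) ∧ ¬Q(u) ∧ (Q(v1) ∨ Q(c)))
The prefix is ∃v ∃u ∀c ∃v1: 1 universal, 3 existential.

1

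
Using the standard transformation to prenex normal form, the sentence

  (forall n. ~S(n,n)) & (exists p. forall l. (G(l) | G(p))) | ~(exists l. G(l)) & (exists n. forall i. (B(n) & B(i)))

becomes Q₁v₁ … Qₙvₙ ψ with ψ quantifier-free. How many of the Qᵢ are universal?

Push ¬ through the quantifiers and connectives to reach negation normal form:
  (forall n. ~S(n,n)) & (exists p. forall l. (G(l) | G(p))) | (forall l. ~G(l)) & (exists n. forall i. (B(n) & B(i)))
Standardize variables apart so no two quantifiers bind the same name: l↦t, n↦v1.
  (forall n. ~S(n,n)) & (exists p. forall l. (G(l) | G(p))) | (forall t. ~G(t)) & (exists v1. forall i. (B(v1) & B(i)))
Pull the quantifiers to the front (each side's bound variable is not free in the other side):
  forall n. exists p. forall l. forall t. exists v1. forall i. (~S(n,n) & (G(l) | G(p)) | ~G(t) & B(v1) & B(i))
The prefix is forall n exists p forall l forall t exists v1 forall i: 4 universal, 2 existential.

4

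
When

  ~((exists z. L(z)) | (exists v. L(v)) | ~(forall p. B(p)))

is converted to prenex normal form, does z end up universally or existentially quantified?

Drive negations inward (¬∀x A ≡ ∃x ¬A, ¬∃x A ≡ ∀x ¬A, De Morgan for ∧/∨):
  (forall z. ~L(z)) & (forall v. ~L(v)) & (forall p. B(p))
Finally move all quantifiers to the prefix:
  forall z. forall v. forall p. (~L(z) & ~L(v) & B(p))
The quantifier exists z sits under an odd number of negations, so it flips to forall z.

universal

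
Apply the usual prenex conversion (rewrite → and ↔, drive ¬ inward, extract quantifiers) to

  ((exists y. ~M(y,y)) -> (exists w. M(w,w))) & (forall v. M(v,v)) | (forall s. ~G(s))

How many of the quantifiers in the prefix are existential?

1

Eliminate → and ↔ using ¬ and ∨.
  (~(exists y. ~M(y,y)) | (exists w. M(w,w))) & (forall v. M(v,v)) | (forall s. ~G(s))
Push ¬ through the quantifiers and connectives to reach negation normal form:
  ((forall y. M(y,y)) | (exists w. M(w,w))) & (forall v. M(v,v)) | (forall s. ~G(s))
Extract every quantifier outward, since the variables are now distinct and don't occur free across branches:
  forall y. exists w. forall v. forall s. ((M(y,y) | M(w,w)) & M(v,v) | ~G(s))
The prefix is forall y exists w forall v forall s: 3 universal, 1 existential.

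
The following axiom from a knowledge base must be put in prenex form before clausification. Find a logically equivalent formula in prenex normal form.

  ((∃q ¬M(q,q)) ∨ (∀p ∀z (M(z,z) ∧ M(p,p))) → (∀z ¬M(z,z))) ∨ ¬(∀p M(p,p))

∀q ∃p ∃z ∀c ∃x1 (M(q,q) ∧ (¬M(z,z) ∨ ¬M(p,p)) ∨ ¬M(c,c) ∨ ¬M(x1,x1))

Eliminate → and ↔ using ¬ and ∨.
  ¬((∃q ¬M(q,q)) ∨ (∀p ∀z (M(z,z) ∧ M(p,p)))) ∨ (∀z ¬M(z,z)) ∨ ¬(∀p M(p,p))
Push ¬ through the quantifiers and connectives to reach negation normal form:
  (∀q M(q,q)) ∧ (∃p ∃z (¬M(z,z) ∨ ¬M(p,p))) ∨ (∀z ¬M(z,z)) ∨ (∃p ¬M(p,p))
Give each quantifier a distinct variable: z↦c, p↦x1.
  (∀q M(q,q)) ∧ (∃p ∃z (¬M(z,z) ∨ ¬M(p,p))) ∨ (∀c ¬M(c,c)) ∨ (∃x1 ¬M(x1,x1))
Extract every quantifier outward, since the variables are now distinct and don't occur free across branches:
  ∀q ∃p ∃z ∀c ∃x1 (M(q,q) ∧ (¬M(z,z) ∨ ¬M(p,p)) ∨ ¬M(c,c) ∨ ¬M(x1,x1))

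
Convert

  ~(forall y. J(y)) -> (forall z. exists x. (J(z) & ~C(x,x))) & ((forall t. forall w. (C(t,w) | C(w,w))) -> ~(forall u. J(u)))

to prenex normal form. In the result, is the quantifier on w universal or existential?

existential

Rewrite implications/biconditionals: A → B as ¬A ∨ B.
  ~~(forall y. J(y)) | (forall z. exists x. (J(z) & ~C(x,x))) & (~(forall t. forall w. (C(t,w) | C(w,w))) | ~(forall u. J(u)))
Move each ¬ inward, flipping quantifiers it crosses:
  (forall y. J(y)) | (forall z. exists x. (J(z) & ~C(x,x))) & ((exists t. exists w. (~C(t,w) & ~C(w,w))) | (exists u. ~J(u)))
All bound variables are already distinct, so no renaming is needed.
Extract every quantifier outward, since the variables are now distinct and don't occur free across branches:
  forall y. forall z. exists x. exists t. exists w. exists u. (J(y) | J(z) & ~C(x,x) & (~C(t,w) & ~C(w,w) | ~J(u)))
The quantifier forall w sits under an odd number of negations (counting the antecedent side of each →), so it flips to exists w.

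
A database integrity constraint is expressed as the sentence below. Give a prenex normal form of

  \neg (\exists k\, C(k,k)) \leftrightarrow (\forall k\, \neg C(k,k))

\exists k\, \forall p\, \exists x\, \forall q\, ((C(k,k) \lor \neg C(p,p)) \land (C(x,x) \lor \neg C(q,q)))

Rewrite implications/biconditionals: A → B as ¬A ∨ B; A ↔ B as (¬A ∨ B) ∧ (¬B ∨ A).
  (\neg \neg (\exists k\, C(k,k)) \lor (\forall k\, \neg C(k,k))) \land (\neg (\forall k\, \neg C(k,k)) \lor \neg (\exists k\, C(k,k)))
Move each ¬ inward, flipping quantifiers it crosses:
  ((\exists k\, C(k,k)) \lor (\forall k\, \neg C(k,k))) \land ((\exists k\, C(k,k)) \lor (\forall k\, \neg C(k,k)))
Give each quantifier a distinct variable: k↦p, k↦x, k↦q.
  ((\exists k\, C(k,k)) \lor (\forall p\, \neg C(p,p))) \land ((\exists x\, C(x,x)) \lor (\forall q\, \neg C(q,q)))
Pull the quantifiers to the front (each side's bound variable is not free in the other side):
  \exists k\, \forall p\, \exists x\, \forall q\, ((C(k,k) \lor \neg C(p,p)) \land (C(x,x) \lor \neg C(q,q)))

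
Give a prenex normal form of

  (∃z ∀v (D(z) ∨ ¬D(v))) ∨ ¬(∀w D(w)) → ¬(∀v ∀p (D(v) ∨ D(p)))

∀z ∃v ∀w ∃r ∃p (¬D(z) ∧ D(v) ∧ D(w) ∨ ¬D(r) ∧ ¬D(p))

Rewrite implications/biconditionals: A → B as ¬A ∨ B.
  ¬((∃z ∀v (D(z) ∨ ¬D(v))) ∨ ¬(∀w D(w))) ∨ ¬(∀v ∀p (D(v) ∨ D(p)))
Push ¬ through the quantifiers and connectives to reach negation normal form:
  (∀z ∃v (¬D(z) ∧ D(v))) ∧ (∀w D(w)) ∨ (∃v ∃p (¬D(v) ∧ ¬D(p)))
Rename bound variables to avoid capture: v↦r.
  (∀z ∃v (¬D(z) ∧ D(v))) ∧ (∀w D(w)) ∨ (∃r ∃p (¬D(r) ∧ ¬D(p)))
Finally move all quantifiers to the prefix:
  ∀z ∃v ∀w ∃r ∃p (¬D(z) ∧ D(v) ∧ D(w) ∨ ¬D(r) ∧ ¬D(p))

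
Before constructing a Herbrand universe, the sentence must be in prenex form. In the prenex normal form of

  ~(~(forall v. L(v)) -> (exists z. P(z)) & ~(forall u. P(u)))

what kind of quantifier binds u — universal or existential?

universal

Rewrite implications/biconditionals: A → B as ¬A ∨ B.
  ~(~~(forall v. L(v)) | (exists z. P(z)) & ~(forall u. P(u)))
Push ¬ through the quantifiers and connectives to reach negation normal form:
  (exists v. ~L(v)) & ((forall z. ~P(z)) | (forall u. P(u)))
All bound variables are already distinct, so no renaming is needed.
Finally move all quantifiers to the prefix:
  exists v. forall z. forall u. (~L(v) & (~P(z) | P(u)))
The quantifier forall u sits under an even number of negations (counting the antecedent side of each →), so it remains universal.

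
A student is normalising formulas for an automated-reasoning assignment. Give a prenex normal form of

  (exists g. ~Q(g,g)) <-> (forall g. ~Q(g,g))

First replace A → B with ¬A ∨ B; A ↔ B as (¬A ∨ B) ∧ (¬B ∨ A).
  (~(exists g. ~Q(g,g)) | (forall g. ~Q(g,g))) & (~(forall g. ~Q(g,g)) | (exists g. ~Q(g,g)))
Push ¬ through the quantifiers and connectives to reach negation normal form:
  ((forall g. Q(g,g)) | (forall g. ~Q(g,g))) & ((exists g. Q(g,g)) | (exists g. ~Q(g,g)))
Rename bound variables to avoid capture: g↦a, g↦v1, g↦s.
  ((forall g. Q(g,g)) | (forall a. ~Q(a,a))) & ((exists v1. Q(v1,v1)) | (exists s. ~Q(s,s)))
Finally move all quantifiers to the prefix:
  forall g. forall a. exists v1. exists s. ((Q(g,g) | ~Q(a,a)) & (Q(v1,v1) | ~Q(s,s)))

forall g. forall a. exists v1. exists s. ((Q(g,g) | ~Q(a,a)) & (Q(v1,v1) | ~Q(s,s)))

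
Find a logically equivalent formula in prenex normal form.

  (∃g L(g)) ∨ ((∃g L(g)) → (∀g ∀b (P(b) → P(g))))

Eliminate → and ↔ using ¬ and ∨.
  (∃g L(g)) ∨ ¬(∃g L(g)) ∨ (∀g ∀b (¬P(b) ∨ P(g)))
Push ¬ through the quantifiers and connectives to reach negation normal form:
  (∃g L(g)) ∨ (∀g ¬L(g)) ∨ (∀g ∀b (¬P(b) ∨ P(g)))
Rename bound variables to avoid capture: g↦y, g↦x.
  (∃g L(g)) ∨ (∀y ¬L(y)) ∨ (∀x ∀b (¬P(b) ∨ P(x)))
Finally move all quantifiers to the prefix:
  ∃g ∀y ∀x ∀b (L(g) ∨ ¬L(y) ∨ ¬P(b) ∨ P(x))

∃g ∀y ∀x ∀b (L(g) ∨ ¬L(y) ∨ ¬P(b) ∨ P(x))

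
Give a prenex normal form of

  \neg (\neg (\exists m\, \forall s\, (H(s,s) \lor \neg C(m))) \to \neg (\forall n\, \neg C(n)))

\forall m\, \exists s\, \forall n\, (\neg H(s,s) \land C(m) \land \neg C(n))

Rewrite implications/biconditionals: A → B as ¬A ∨ B.
  \neg (\neg \neg (\exists m\, \forall s\, (H(s,s) \lor \neg C(m))) \lor \neg (\forall n\, \neg C(n)))
Move each ¬ inward, flipping quantifiers it crosses:
  (\forall m\, \exists s\, (\neg H(s,s) \land C(m))) \land (\forall n\, \neg C(n))
All bound variables are already distinct, so no renaming is needed.
Finally move all quantifiers to the prefix:
  \forall m\, \exists s\, \forall n\, (\neg H(s,s) \land C(m) \land \neg C(n))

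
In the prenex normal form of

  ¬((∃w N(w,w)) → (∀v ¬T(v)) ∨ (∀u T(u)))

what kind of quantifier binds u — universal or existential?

First replace A → B with ¬A ∨ B.
  ¬(¬(∃w N(w,w)) ∨ (∀v ¬T(v)) ∨ (∀u T(u)))
Drive negations inward (¬∀x A ≡ ∃x ¬A, ¬∃x A ≡ ∀x ¬A, De Morgan for ∧/∨):
  (∃w N(w,w)) ∧ (∃v T(v)) ∧ (∃u ¬T(u))
All bound variables are already distinct, so no renaming is needed.
Extract every quantifier outward, since the variables are now distinct and don't occur free across branches:
  ∃w ∃v ∃u (N(w,w) ∧ T(v) ∧ ¬T(u))
The quantifier ∀u sits under an odd number of negations (counting the antecedent side of each →), so it flips to ∃u.

existential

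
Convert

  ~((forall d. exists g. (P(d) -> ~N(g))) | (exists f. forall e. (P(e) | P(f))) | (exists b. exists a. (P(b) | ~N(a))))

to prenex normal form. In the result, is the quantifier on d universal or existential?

Eliminate → and ↔ using ¬ and ∨.
  ~((forall d. exists g. (~P(d) | ~N(g))) | (exists f. forall e. (P(e) | P(f))) | (exists b. exists a. (P(b) | ~N(a))))
Push ¬ through the quantifiers and connectives to reach negation normal form:
  (exists d. forall g. (P(d) & N(g))) & (forall f. exists e. (~P(e) & ~P(f))) & (forall b. forall a. (~P(b) & N(a)))
All bound variables are already distinct, so no renaming is needed.
Extract every quantifier outward, since the variables are now distinct and don't occur free across branches:
  exists d. forall g. forall f. exists e. forall b. forall a. (P(d) & N(g) & ~P(e) & ~P(f) & ~P(b) & N(a))
The quantifier forall d sits under an odd number of negations (counting the antecedent side of each →), so it flips to exists d.

existential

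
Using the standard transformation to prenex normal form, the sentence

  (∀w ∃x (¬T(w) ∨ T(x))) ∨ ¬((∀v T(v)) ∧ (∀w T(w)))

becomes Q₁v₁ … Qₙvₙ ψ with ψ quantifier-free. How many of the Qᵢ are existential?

Move each ¬ inward, flipping quantifiers it crosses:
  (∀w ∃x (¬T(w) ∨ T(x))) ∨ (∃v ¬T(v)) ∨ (∃w ¬T(w))
Standardize variables apart so no two quantifiers bind the same name: w↦y1.
  (∀w ∃x (¬T(w) ∨ T(x))) ∨ (∃v ¬T(v)) ∨ (∃y1 ¬T(y1))
Extract every quantifier outward, since the variables are now distinct and don't occur free across branches:
  ∀w ∃x ∃v ∃y1 (¬T(w) ∨ T(x) ∨ ¬T(v) ∨ ¬T(y1))
The prefix is ∀w ∃x ∃v ∃y1: 1 universal, 3 existential.

3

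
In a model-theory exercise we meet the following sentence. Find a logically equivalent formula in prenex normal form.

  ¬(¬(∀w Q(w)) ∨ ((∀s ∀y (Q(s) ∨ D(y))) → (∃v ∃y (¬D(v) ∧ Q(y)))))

∀w ∀s ∀y ∀v ∀a (Q(w) ∧ (Q(s) ∨ D(y)) ∧ (D(v) ∨ ¬Q(a)))

Rewrite implications/biconditionals: A → B as ¬A ∨ B.
  ¬(¬(∀w Q(w)) ∨ ¬(∀s ∀y (Q(s) ∨ D(y))) ∨ (∃v ∃y (¬D(v) ∧ Q(y))))
Push ¬ through the quantifiers and connectives to reach negation normal form:
  (∀w Q(w)) ∧ (∀s ∀y (Q(s) ∨ D(y))) ∧ (∀v ∀y (D(v) ∨ ¬Q(y)))
Rename bound variables to avoid capture: y↦a.
  (∀w Q(w)) ∧ (∀s ∀y (Q(s) ∨ D(y))) ∧ (∀v ∀a (D(v) ∨ ¬Q(a)))
Finally move all quantifiers to the prefix:
  ∀w ∀s ∀y ∀v ∀a (Q(w) ∧ (Q(s) ∨ D(y)) ∧ (D(v) ∨ ¬Q(a)))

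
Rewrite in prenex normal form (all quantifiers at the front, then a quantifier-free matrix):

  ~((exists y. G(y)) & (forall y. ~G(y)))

forall y. exists w1. (~G(y) | G(w1))

Push ¬ through the quantifiers and connectives to reach negation normal form:
  (forall y. ~G(y)) | (exists y. G(y))
Rename bound variables to avoid capture: y↦w1.
  (forall y. ~G(y)) | (exists w1. G(w1))
Extract every quantifier outward, since the variables are now distinct and don't occur free across branches:
  forall y. exists w1. (~G(y) | G(w1))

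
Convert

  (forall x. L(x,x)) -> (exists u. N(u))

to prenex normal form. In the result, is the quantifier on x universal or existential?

Rewrite implications/biconditionals: A → B as ¬A ∨ B.
  ~(forall x. L(x,x)) | (exists u. N(u))
Push ¬ through the quantifiers and connectives to reach negation normal form:
  (exists x. ~L(x,x)) | (exists u. N(u))
Finally move all quantifiers to the prefix:
  exists x. exists u. (~L(x,x) | N(u))
The quantifier forall x sits under an odd number of negations (counting the antecedent side of each →), so it flips to exists x.

existential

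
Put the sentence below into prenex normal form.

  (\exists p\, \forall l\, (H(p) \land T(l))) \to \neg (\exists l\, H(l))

\forall p\, \exists l\, \forall y1\, (\neg H(p) \lor \neg T(l) \lor \neg H(y1))

First replace A → B with ¬A ∨ B.
  \neg (\exists p\, \forall l\, (H(p) \land T(l))) \lor \neg (\exists l\, H(l))
Push ¬ through the quantifiers and connectives to reach negation normal form:
  (\forall p\, \exists l\, (\neg H(p) \lor \neg T(l))) \lor (\forall l\, \neg H(l))
Give each quantifier a distinct variable: l↦y1.
  (\forall p\, \exists l\, (\neg H(p) \lor \neg T(l))) \lor (\forall y1\, \neg H(y1))
Pull the quantifiers to the front (each side's bound variable is not free in the other side):
  \forall p\, \exists l\, \forall y1\, (\neg H(p) \lor \neg T(l) \lor \neg H(y1))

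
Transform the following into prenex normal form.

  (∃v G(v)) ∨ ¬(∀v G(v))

Drive negations inward (¬∀x A ≡ ∃x ¬A, ¬∃x A ≡ ∀x ¬A, De Morgan for ∧/∨):
  (∃v G(v)) ∨ (∃v ¬G(v))
Standardize variables apart so no two quantifiers bind the same name: v↦t.
  (∃v G(v)) ∨ (∃t ¬G(t))
Finally move all quantifiers to the prefix:
  ∃v ∃t (G(v) ∨ ¬G(t))

∃v ∃t (G(v) ∨ ¬G(t))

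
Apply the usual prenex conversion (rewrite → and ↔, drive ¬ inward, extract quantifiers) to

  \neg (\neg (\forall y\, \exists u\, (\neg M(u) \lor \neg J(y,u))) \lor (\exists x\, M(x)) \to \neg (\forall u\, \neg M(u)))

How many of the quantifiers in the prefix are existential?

Eliminate → and ↔ using ¬ and ∨.
  \neg (\neg (\neg (\forall y\, \exists u\, (\neg M(u) \lor \neg J(y,u))) \lor (\exists x\, M(x))) \lor \neg (\forall u\, \neg M(u)))
Push ¬ through the quantifiers and connectives to reach negation normal form:
  ((\exists y\, \forall u\, (M(u) \land J(y,u))) \lor (\exists x\, M(x))) \land (\forall u\, \neg M(u))
Rename bound variables to avoid capture: u↦y1.
  ((\exists y\, \forall u\, (M(u) \land J(y,u))) \lor (\exists x\, M(x))) \land (\forall y1\, \neg M(y1))
Finally move all quantifiers to the prefix:
  \exists y\, \forall u\, \exists x\, \forall y1\, ((M(u) \land J(y,u) \lor M(x)) \land \neg M(y1))
The prefix is \exists y \forall u \exists x \forall y1: 2 universal, 2 existential.

2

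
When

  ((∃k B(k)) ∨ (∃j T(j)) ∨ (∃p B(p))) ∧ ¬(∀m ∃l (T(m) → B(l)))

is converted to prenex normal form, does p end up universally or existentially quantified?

existential

Eliminate → and ↔ using ¬ and ∨.
  ((∃k B(k)) ∨ (∃j T(j)) ∨ (∃p B(p))) ∧ ¬(∀m ∃l (¬T(m) ∨ B(l)))
Push ¬ through the quantifiers and connectives to reach negation normal form:
  ((∃k B(k)) ∨ (∃j T(j)) ∨ (∃p B(p))) ∧ (∃m ∀l (T(m) ∧ ¬B(l)))
Extract every quantifier outward, since the variables are now distinct and don't occur free across branches:
  ∃k ∃j ∃p ∃m ∀l ((B(k) ∨ T(j) ∨ B(p)) ∧ T(m) ∧ ¬B(l))
The quantifier ∃p sits under an even number of negations (counting the antecedent side of each →), so it remains existential.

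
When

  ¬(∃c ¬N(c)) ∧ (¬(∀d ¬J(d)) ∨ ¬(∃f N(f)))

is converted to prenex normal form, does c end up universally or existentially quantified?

universal

Drive negations inward (¬∀x A ≡ ∃x ¬A, ¬∃x A ≡ ∀x ¬A, De Morgan for ∧/∨):
  (∀c N(c)) ∧ ((∃d J(d)) ∨ (∀f ¬N(f)))
All bound variables are already distinct, so no renaming is needed.
Pull the quantifiers to the front (each side's bound variable is not free in the other side):
  ∀c ∃d ∀f (N(c) ∧ (J(d) ∨ ¬N(f)))
The quantifier ∃c sits under an odd number of negations, so it flips to ∀c.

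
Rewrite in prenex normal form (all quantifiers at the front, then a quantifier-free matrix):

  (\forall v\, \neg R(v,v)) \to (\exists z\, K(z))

Eliminate → and ↔ using ¬ and ∨.
  \neg (\forall v\, \neg R(v,v)) \lor (\exists z\, K(z))
Move each ¬ inward, flipping quantifiers it crosses:
  (\exists v\, R(v,v)) \lor (\exists z\, K(z))
Finally move all quantifiers to the prefix:
  \exists v\, \exists z\, (R(v,v) \lor K(z))

\exists v\, \exists z\, (R(v,v) \lor K(z))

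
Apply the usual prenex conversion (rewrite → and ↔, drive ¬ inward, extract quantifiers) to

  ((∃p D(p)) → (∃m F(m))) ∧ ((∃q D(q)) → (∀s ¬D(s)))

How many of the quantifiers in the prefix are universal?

3

Rewrite implications/biconditionals: A → B as ¬A ∨ B.
  (¬(∃p D(p)) ∨ (∃m F(m))) ∧ (¬(∃q D(q)) ∨ (∀s ¬D(s)))
Move each ¬ inward, flipping quantifiers it crosses:
  ((∀p ¬D(p)) ∨ (∃m F(m))) ∧ ((∀q ¬D(q)) ∨ (∀s ¬D(s)))
Extract every quantifier outward, since the variables are now distinct and don't occur free across branches:
  ∀p ∃m ∀q ∀s ((¬D(p) ∨ F(m)) ∧ (¬D(q) ∨ ¬D(s)))
The prefix is ∀p ∃m ∀q ∀s: 3 universal, 1 existential.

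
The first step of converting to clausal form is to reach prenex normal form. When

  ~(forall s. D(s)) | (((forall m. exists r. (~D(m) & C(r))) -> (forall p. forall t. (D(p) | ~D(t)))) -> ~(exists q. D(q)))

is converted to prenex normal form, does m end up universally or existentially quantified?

First replace A → B with ¬A ∨ B.
  ~(forall s. D(s)) | ~(~(forall m. exists r. (~D(m) & C(r))) | (forall p. forall t. (D(p) | ~D(t)))) | ~(exists q. D(q))
Drive negations inward (¬∀x A ≡ ∃x ¬A, ¬∃x A ≡ ∀x ¬A, De Morgan for ∧/∨):
  (exists s. ~D(s)) | (forall m. exists r. (~D(m) & C(r))) & (exists p. exists t. (~D(p) & D(t))) | (forall q. ~D(q))
All bound variables are already distinct, so no renaming is needed.
Finally move all quantifiers to the prefix:
  exists s. forall m. exists r. exists p. exists t. forall q. (~D(s) | ~D(m) & C(r) & ~D(p) & D(t) | ~D(q))
The quantifier forall m sits under an even number of negations (counting the antecedent side of each →), so it remains universal.

universal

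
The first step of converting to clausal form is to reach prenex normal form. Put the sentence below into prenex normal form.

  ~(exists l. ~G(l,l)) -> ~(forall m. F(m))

exists l. exists m. (~G(l,l) | ~F(m))

First replace A → B with ¬A ∨ B.
  ~~(exists l. ~G(l,l)) | ~(forall m. F(m))
Push ¬ through the quantifiers and connectives to reach negation normal form:
  (exists l. ~G(l,l)) | (exists m. ~F(m))
All bound variables are already distinct, so no renaming is needed.
Pull the quantifiers to the front (each side's bound variable is not free in the other side):
  exists l. exists m. (~G(l,l) | ~F(m))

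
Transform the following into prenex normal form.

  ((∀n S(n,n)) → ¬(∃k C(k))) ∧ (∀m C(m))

∃n ∀k ∀m ((¬S(n,n) ∨ ¬C(k)) ∧ C(m))

First replace A → B with ¬A ∨ B.
  (¬(∀n S(n,n)) ∨ ¬(∃k C(k))) ∧ (∀m C(m))
Move each ¬ inward, flipping quantifiers it crosses:
  ((∃n ¬S(n,n)) ∨ (∀k ¬C(k))) ∧ (∀m C(m))
Extract every quantifier outward, since the variables are now distinct and don't occur free across branches:
  ∃n ∀k ∀m ((¬S(n,n) ∨ ¬C(k)) ∧ C(m))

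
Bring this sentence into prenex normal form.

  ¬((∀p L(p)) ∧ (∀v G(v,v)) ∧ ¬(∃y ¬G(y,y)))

Push ¬ through the quantifiers and connectives to reach negation normal form:
  (∃p ¬L(p)) ∨ (∃v ¬G(v,v)) ∨ (∃y ¬G(y,y))
All bound variables are already distinct, so no renaming is needed.
Finally move all quantifiers to the prefix:
  ∃p ∃v ∃y (¬L(p) ∨ ¬G(v,v) ∨ ¬G(y,y))

∃p ∃v ∃y (¬L(p) ∨ ¬G(v,v) ∨ ¬G(y,y))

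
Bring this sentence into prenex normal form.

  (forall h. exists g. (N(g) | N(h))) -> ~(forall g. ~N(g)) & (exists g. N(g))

Eliminate → and ↔ using ¬ and ∨.
  ~(forall h. exists g. (N(g) | N(h))) | ~(forall g. ~N(g)) & (exists g. N(g))
Move each ¬ inward, flipping quantifiers it crosses:
  (exists h. forall g. (~N(g) & ~N(h))) | (exists g. N(g)) & (exists g. N(g))
Standardize variables apart so no two quantifiers bind the same name: g↦w, g↦c.
  (exists h. forall g. (~N(g) & ~N(h))) | (exists w. N(w)) & (exists c. N(c))
Pull the quantifiers to the front (each side's bound variable is not free in the other side):
  exists h. forall g. exists w. exists c. (~N(g) & ~N(h) | N(w) & N(c))

exists h. forall g. exists w. exists c. (~N(g) & ~N(h) | N(w) & N(c))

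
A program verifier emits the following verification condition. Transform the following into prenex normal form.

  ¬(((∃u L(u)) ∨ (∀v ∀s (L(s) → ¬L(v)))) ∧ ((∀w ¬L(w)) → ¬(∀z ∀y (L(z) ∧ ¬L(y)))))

Eliminate → and ↔ using ¬ and ∨.
  ¬(((∃u L(u)) ∨ (∀v ∀s (¬L(s) ∨ ¬L(v)))) ∧ (¬(∀w ¬L(w)) ∨ ¬(∀z ∀y (L(z) ∧ ¬L(y)))))
Drive negations inward (¬∀x A ≡ ∃x ¬A, ¬∃x A ≡ ∀x ¬A, De Morgan for ∧/∨):
  (∀u ¬L(u)) ∧ (∃v ∃s (L(s) ∧ L(v))) ∨ (∀w ¬L(w)) ∧ (∀z ∀y (L(z) ∧ ¬L(y)))
Finally move all quantifiers to the prefix:
  ∀u ∃v ∃s ∀w ∀z ∀y (¬L(u) ∧ L(s) ∧ L(v) ∨ ¬L(w) ∧ L(z) ∧ ¬L(y))

∀u ∃v ∃s ∀w ∀z ∀y (¬L(u) ∧ L(s) ∧ L(v) ∨ ¬L(w) ∧ L(z) ∧ ¬L(y))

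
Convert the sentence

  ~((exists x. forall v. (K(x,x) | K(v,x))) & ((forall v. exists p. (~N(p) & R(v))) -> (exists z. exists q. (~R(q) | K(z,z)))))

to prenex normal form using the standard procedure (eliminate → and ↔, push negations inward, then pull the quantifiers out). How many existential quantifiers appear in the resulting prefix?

Rewrite implications/biconditionals: A → B as ¬A ∨ B.
  ~((exists x. forall v. (K(x,x) | K(v,x))) & (~(forall v. exists p. (~N(p) & R(v))) | (exists z. exists q. (~R(q) | K(z,z)))))
Push ¬ through the quantifiers and connectives to reach negation normal form:
  (forall x. exists v. (~K(x,x) & ~K(v,x))) | (forall v. exists p. (~N(p) & R(v))) & (forall z. forall q. (R(q) & ~K(z,z)))
Give each quantifier a distinct variable: v↦y1.
  (forall x. exists v. (~K(x,x) & ~K(v,x))) | (forall y1. exists p. (~N(p) & R(y1))) & (forall z. forall q. (R(q) & ~K(z,z)))
Pull the quantifiers to the front (each side's bound variable is not free in the other side):
  forall x. exists v. forall y1. exists p. forall z. forall q. (~K(x,x) & ~K(v,x) | ~N(p) & R(y1) & R(q) & ~K(z,z))
The prefix is forall x exists v forall y1 exists p forall z forall q: 4 universal, 2 existential.

2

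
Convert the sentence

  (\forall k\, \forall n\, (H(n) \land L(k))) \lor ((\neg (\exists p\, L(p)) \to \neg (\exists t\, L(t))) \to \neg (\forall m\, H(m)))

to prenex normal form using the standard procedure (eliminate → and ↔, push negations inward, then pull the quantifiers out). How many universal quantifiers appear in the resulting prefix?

3

Eliminate → and ↔ using ¬ and ∨.
  (\forall k\, \forall n\, (H(n) \land L(k))) \lor \neg (\neg \neg (\exists p\, L(p)) \lor \neg (\exists t\, L(t))) \lor \neg (\forall m\, H(m))
Push ¬ through the quantifiers and connectives to reach negation normal form:
  (\forall k\, \forall n\, (H(n) \land L(k))) \lor (\forall p\, \neg L(p)) \land (\exists t\, L(t)) \lor (\exists m\, \neg H(m))
All bound variables are already distinct, so no renaming is needed.
Finally move all quantifiers to the prefix:
  \forall k\, \forall n\, \forall p\, \exists t\, \exists m\, (H(n) \land L(k) \lor \neg L(p) \land L(t) \lor \neg H(m))
The prefix is \forall k \forall n \forall p \exists t \exists m: 3 universal, 2 existential.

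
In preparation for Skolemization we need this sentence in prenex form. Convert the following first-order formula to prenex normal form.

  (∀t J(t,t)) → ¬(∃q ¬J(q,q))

∃t ∀q (¬J(t,t) ∨ J(q,q))

Rewrite implications/biconditionals: A → B as ¬A ∨ B.
  ¬(∀t J(t,t)) ∨ ¬(∃q ¬J(q,q))
Push ¬ through the quantifiers and connectives to reach negation normal form:
  (∃t ¬J(t,t)) ∨ (∀q J(q,q))
All bound variables are already distinct, so no renaming is needed.
Finally move all quantifiers to the prefix:
  ∃t ∀q (¬J(t,t) ∨ J(q,q))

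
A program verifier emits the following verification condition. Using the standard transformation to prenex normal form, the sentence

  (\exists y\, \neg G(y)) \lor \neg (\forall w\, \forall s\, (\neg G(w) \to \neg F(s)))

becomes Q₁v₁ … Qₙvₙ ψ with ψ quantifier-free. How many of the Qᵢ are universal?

Eliminate → and ↔ using ¬ and ∨.
  (\exists y\, \neg G(y)) \lor \neg (\forall w\, \forall s\, (\neg \neg G(w) \lor \neg F(s)))
Move each ¬ inward, flipping quantifiers it crosses:
  (\exists y\, \neg G(y)) \lor (\exists w\, \exists s\, (\neg G(w) \land F(s)))
Extract every quantifier outward, since the variables are now distinct and don't occur free across branches:
  \exists y\, \exists w\, \exists s\, (\neg G(y) \lor \neg G(w) \land F(s))
The prefix is \exists y \exists w \exists s: 0 universal, 3 existential.

0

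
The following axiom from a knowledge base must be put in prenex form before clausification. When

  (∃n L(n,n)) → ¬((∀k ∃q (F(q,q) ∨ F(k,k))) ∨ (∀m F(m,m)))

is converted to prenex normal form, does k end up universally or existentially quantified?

existential

Eliminate → and ↔ using ¬ and ∨.
  ¬(∃n L(n,n)) ∨ ¬((∀k ∃q (F(q,q) ∨ F(k,k))) ∨ (∀m F(m,m)))
Push ¬ through the quantifiers and connectives to reach negation normal form:
  (∀n ¬L(n,n)) ∨ (∃k ∀q (¬F(q,q) ∧ ¬F(k,k))) ∧ (∃m ¬F(m,m))
All bound variables are already distinct, so no renaming is needed.
Pull the quantifiers to the front (each side's bound variable is not free in the other side):
  ∀n ∃k ∀q ∃m (¬L(n,n) ∨ ¬F(q,q) ∧ ¬F(k,k) ∧ ¬F(m,m))
The quantifier ∀k sits under an odd number of negations (counting the antecedent side of each →), so it flips to ∃k.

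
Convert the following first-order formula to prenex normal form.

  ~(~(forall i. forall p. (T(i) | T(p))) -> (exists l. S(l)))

Eliminate → and ↔ using ¬ and ∨.
  ~(~~(forall i. forall p. (T(i) | T(p))) | (exists l. S(l)))
Drive negations inward (¬∀x A ≡ ∃x ¬A, ¬∃x A ≡ ∀x ¬A, De Morgan for ∧/∨):
  (exists i. exists p. (~T(i) & ~T(p))) & (forall l. ~S(l))
All bound variables are already distinct, so no renaming is needed.
Extract every quantifier outward, since the variables are now distinct and don't occur free across branches:
  exists i. exists p. forall l. (~T(i) & ~T(p) & ~S(l))

exists i. exists p. forall l. (~T(i) & ~T(p) & ~S(l))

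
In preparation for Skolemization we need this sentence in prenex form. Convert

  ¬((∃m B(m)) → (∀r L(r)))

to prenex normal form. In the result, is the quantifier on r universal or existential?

First replace A → B with ¬A ∨ B.
  ¬(¬(∃m B(m)) ∨ (∀r L(r)))
Drive negations inward (¬∀x A ≡ ∃x ¬A, ¬∃x A ≡ ∀x ¬A, De Morgan for ∧/∨):
  (∃m B(m)) ∧ (∃r ¬L(r))
All bound variables are already distinct, so no renaming is needed.
Extract every quantifier outward, since the variables are now distinct and don't occur free across branches:
  ∃m ∃r (B(m) ∧ ¬L(r))
The quantifier ∀r sits under an odd number of negations (counting the antecedent side of each →), so it flips to ∃r.

existential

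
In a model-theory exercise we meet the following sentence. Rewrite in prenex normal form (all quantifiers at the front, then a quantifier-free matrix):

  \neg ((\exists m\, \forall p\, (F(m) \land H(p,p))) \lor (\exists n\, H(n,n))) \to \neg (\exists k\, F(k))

Eliminate → and ↔ using ¬ and ∨.
  \neg \neg ((\exists m\, \forall p\, (F(m) \land H(p,p))) \lor (\exists n\, H(n,n))) \lor \neg (\exists k\, F(k))
Drive negations inward (¬∀x A ≡ ∃x ¬A, ¬∃x A ≡ ∀x ¬A, De Morgan for ∧/∨):
  (\exists m\, \forall p\, (F(m) \land H(p,p))) \lor (\exists n\, H(n,n)) \lor (\forall k\, \neg F(k))
Extract every quantifier outward, since the variables are now distinct and don't occur free across branches:
  \exists m\, \forall p\, \exists n\, \forall k\, (F(m) \land H(p,p) \lor H(n,n) \lor \neg F(k))

\exists m\, \forall p\, \exists n\, \forall k\, (F(m) \land H(p,p) \lor H(n,n) \lor \neg F(k))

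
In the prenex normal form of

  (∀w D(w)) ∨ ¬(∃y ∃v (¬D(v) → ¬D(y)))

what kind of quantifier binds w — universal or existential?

universal

First replace A → B with ¬A ∨ B.
  (∀w D(w)) ∨ ¬(∃y ∃v (¬¬D(v) ∨ ¬D(y)))
Move each ¬ inward, flipping quantifiers it crosses:
  (∀w D(w)) ∨ (∀y ∀v (¬D(v) ∧ D(y)))
All bound variables are already distinct, so no renaming is needed.
Pull the quantifiers to the front (each side's bound variable is not free in the other side):
  ∀w ∀y ∀v (D(w) ∨ ¬D(v) ∧ D(y))
The quantifier ∀w sits under an even number of negations (counting the antecedent side of each →), so it remains universal.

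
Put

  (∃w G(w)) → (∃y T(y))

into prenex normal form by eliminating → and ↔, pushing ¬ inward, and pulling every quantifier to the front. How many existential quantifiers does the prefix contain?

1

First replace A → B with ¬A ∨ B.
  ¬(∃w G(w)) ∨ (∃y T(y))
Push ¬ through the quantifiers and connectives to reach negation normal form:
  (∀w ¬G(w)) ∨ (∃y T(y))
All bound variables are already distinct, so no renaming is needed.
Pull the quantifiers to the front (each side's bound variable is not free in the other side):
  ∀w ∃y (¬G(w) ∨ T(y))
The prefix is ∀w ∃y: 1 universal, 1 existential.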